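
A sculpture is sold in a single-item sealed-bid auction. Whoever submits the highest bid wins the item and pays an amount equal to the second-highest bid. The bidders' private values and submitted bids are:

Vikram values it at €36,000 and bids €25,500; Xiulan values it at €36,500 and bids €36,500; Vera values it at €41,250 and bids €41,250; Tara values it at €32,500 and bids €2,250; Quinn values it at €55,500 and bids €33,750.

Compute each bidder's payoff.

Ranking the bids: Vera €41,250, then Xiulan €36,500, then Quinn €33,750, then Vikram €25,500, then Tara €2,250.
Vera has the top bid and wins; the price is the second-highest bid, €36,500.
Vera's payoff = €41,250 − €36,500 = €4,750. All other bidders lose, so their payoff is 0.

Payoffs: Vikram €0, Xiulan €0, Vera €4,750, Tara €0, Quinn €0.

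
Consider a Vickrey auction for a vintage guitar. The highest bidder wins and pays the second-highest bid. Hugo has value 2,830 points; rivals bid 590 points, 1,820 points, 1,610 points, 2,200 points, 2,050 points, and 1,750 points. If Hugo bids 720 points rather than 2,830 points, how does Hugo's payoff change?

-630 points

The highest competing bid is 2,200 points.
Bidding truthfully at 2,830 points: Hugo has the top bid, wins, and pays the second-highest bid 2,200 points. Payoff = 2,830 points − 2,200 points = 630 points.
Bidding 720 points: the top bid is 2,200 points (a rival), so Hugo loses. Payoff = 0 points.
Change = 0 points − 630 points = -630 points.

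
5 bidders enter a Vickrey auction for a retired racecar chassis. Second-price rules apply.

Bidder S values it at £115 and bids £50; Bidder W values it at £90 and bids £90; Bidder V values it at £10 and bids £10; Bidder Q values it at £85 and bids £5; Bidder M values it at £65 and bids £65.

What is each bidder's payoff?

Bidder S £0, Bidder W £25, Bidder V £0, Bidder Q £0, Bidder M £0.

Sorted high to low: Bidder W £90 > Bidder M £65 > Bidder S £50 > Bidder V £10 > Bidder Q £5.
Bidder W has the top bid and wins; the price is the second-highest bid, £65.
Bidder W's payoff = £90 − £65 = £25. All other bidders lose, so their payoff is 0.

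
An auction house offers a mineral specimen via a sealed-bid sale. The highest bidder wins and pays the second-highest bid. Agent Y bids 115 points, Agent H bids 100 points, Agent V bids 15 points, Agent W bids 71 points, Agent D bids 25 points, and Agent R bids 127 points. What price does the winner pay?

Ranking the bids: Agent R 127 points, then Agent Y 115 points, then Agent H 100 points, then Agent W 71 points, then Agent D 25 points, then Agent V 15 points.
Agent R has the highest bid, so Agent R wins.
The second-highest bid is 115 points, so that is what Agent R pays.

The winner pays 115 points.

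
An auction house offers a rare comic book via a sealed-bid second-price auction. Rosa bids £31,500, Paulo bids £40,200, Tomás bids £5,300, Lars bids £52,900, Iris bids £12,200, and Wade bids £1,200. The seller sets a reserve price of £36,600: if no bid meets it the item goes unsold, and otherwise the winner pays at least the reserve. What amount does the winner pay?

Ordered from highest: Lars £52,900; Paulo £40,200; Rosa £31,500; Iris £12,200; Tomás £5,300; Wade £1,200.
Lars has the highest bid, so Lars wins.
The second-highest bid is £40,200, which exceeds the reserve, so that sets the price.

The winner pays £40,200.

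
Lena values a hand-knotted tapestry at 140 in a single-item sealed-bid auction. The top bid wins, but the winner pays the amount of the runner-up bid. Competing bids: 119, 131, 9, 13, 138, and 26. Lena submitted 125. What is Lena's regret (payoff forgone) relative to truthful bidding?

Regret: 2.

The highest competing bid is 138.
Bidding truthfully at 140: Lena has the top bid, wins, and pays the second-highest bid 138. Payoff = 140 − 138 = 2.
Bidding 125: the top bid is 138 (a rival), so Lena loses. Payoff = 0.
Regret = truthful payoff − actual payoff = 2 − 0 = 2.
This is the dominant-strategy logic: truthful bidding weakly beats any alternative.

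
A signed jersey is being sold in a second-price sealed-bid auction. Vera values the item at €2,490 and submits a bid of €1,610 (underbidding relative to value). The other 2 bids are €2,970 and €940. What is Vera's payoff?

€0

Highest competing bid: €2,970.
Vera's bid €1,610 is not the highest, so Vera loses, pays nothing, and earns zero payoff.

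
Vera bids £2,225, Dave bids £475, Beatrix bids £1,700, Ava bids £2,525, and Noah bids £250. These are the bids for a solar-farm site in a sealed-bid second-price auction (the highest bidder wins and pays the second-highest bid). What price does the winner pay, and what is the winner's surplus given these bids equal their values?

The winner pays £2,225 for a surplus of £300.

Ordered from highest: Ava £2,525; Vera £2,225; Beatrix £1,700; Dave £475; Noah £250.
Ava is the highest bidder, so Ava wins.
Under the second-price rule, the price is the second-highest bid: £2,225.
Surplus = £2,525 − £2,225 = £300.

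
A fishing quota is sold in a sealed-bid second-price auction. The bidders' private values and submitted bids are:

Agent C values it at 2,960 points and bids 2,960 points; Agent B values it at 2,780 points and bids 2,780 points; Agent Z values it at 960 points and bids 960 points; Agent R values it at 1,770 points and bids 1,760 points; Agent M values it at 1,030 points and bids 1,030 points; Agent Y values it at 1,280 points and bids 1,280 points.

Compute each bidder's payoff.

Agent C 180 points, Agent B 0 points, Agent Z 0 points, Agent R 0 points, Agent M 0 points, Agent Y 0 points.

Ordered from highest: Agent C 2,960 points; Agent B 2,780 points; Agent R 1,760 points; Agent Y 1,280 points; Agent M 1,030 points; Agent Z 960 points.
Agent C has the top bid and wins; the price is the second-highest bid, 2,780 points.
Agent C's payoff = 2,960 points − 2,780 points = 180 points. All other bidders lose, so their payoff is 0.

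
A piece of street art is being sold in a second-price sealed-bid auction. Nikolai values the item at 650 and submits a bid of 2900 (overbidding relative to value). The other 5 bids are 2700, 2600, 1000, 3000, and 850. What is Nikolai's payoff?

0

Highest competing bid: 3000.
Nikolai's bid 2900 is not the highest, so Nikolai loses, pays nothing, and earns zero payoff.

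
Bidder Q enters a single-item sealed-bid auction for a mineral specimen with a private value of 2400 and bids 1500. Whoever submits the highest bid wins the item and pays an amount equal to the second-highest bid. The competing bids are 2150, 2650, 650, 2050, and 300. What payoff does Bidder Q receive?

Highest competing bid: 2650.
Bidder Q's bid 1500 is not the highest, so Bidder Q loses, pays nothing, and earns zero payoff.

Bidder Q's payoff: 0.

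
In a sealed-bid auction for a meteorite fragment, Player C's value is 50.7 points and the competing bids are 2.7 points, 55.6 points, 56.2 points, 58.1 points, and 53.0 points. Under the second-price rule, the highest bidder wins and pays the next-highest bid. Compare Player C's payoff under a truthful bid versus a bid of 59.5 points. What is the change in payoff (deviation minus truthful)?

The highest competing bid is 58.1 points.
Bidding truthfully at 50.7 points: the top bid is 58.1 points (a rival), so Player C loses. Payoff = 0.0 points.
Bidding 59.5 points: Player C has the top bid, wins, and pays the second-highest bid 58.1 points. Payoff = 50.7 points − 58.1 points = -7.4 points.
Change = -7.4 points − 0.0 points = -7.4 points.
This is the dominant-strategy logic: truthful bidding weakly beats any alternative.

Change in payoff: -7.4 points.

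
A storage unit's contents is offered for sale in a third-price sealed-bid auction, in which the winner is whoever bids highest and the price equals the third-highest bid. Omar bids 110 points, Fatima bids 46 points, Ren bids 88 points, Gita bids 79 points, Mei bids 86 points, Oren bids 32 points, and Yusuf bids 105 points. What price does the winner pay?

Bids in descending order: Omar 110 points; Yusuf 105 points; Ren 88 points; Mei 86 points; Gita 79 points; Fatima 46 points; Oren 32 points.
Omar is the highest bidder, so Omar wins.
Under the third-price rule, the price is the third-highest bid: 88 points.

The winner pays 88 points.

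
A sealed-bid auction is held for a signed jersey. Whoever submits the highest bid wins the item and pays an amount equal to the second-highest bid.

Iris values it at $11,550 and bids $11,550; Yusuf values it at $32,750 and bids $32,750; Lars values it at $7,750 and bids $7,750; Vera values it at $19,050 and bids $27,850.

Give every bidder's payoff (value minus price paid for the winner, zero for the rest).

Ranking the bids: Yusuf $32,750, then Vera $27,850, then Iris $11,550, then Lars $7,750.
Yusuf has the top bid and wins; the price is the second-highest bid, $27,850.
Yusuf's payoff = $32,750 − $27,850 = $4,900. All other bidders lose, so their payoff is 0.

Iris $0, Yusuf $4,900, Lars $0, Vera $0.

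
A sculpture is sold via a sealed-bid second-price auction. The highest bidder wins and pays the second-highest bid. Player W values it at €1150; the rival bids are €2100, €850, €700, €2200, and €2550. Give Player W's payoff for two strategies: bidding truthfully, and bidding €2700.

Truthful: €0; alternative: -€1400.

The highest competing bid is €2550.
Bidding truthfully at €1150: the top bid is €2550 (a rival), so Player W loses. Payoff = €0.
Bidding €2700: Player W has the top bid, wins, and pays the second-highest bid €2550. Payoff = €1150 − €2550 = -€1400.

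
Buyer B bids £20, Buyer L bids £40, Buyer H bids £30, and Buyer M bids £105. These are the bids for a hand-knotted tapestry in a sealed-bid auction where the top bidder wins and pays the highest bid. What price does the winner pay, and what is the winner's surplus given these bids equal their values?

The winner pays £105 for a surplus of £0.

Sorted high to low: Buyer M £105; Buyer L £40; Buyer H £30; Buyer B £20.
Buyer M is the highest bidder, so Buyer M wins.
Under the first-price rule, the price is the highest bid: £105.
Surplus = £105 − £105 = £0.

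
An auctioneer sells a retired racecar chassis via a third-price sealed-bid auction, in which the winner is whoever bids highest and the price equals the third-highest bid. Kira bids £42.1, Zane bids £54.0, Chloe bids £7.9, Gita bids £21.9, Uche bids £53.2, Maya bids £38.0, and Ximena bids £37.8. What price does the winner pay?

Ranking the bids: Zane £54.0; Uche £53.2; Kira £42.1; Maya £38.0; Ximena £37.8; Gita £21.9; Chloe £7.9.
Zane is the highest bidder, so Zane wins.
Under the third-price rule, the price is the third-highest bid: £42.1.

Price paid: £42.1.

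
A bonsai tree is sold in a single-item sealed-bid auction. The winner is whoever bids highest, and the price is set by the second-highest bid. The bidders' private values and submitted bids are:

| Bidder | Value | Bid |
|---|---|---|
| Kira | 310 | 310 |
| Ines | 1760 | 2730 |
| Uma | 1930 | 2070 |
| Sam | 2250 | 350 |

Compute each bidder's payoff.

Kira 0, Ines -310, Uma 0, Sam 0.

Ranking the bids: Ines 2730; Uma 2070; Sam 350; Kira 310.
Ines has the top bid and wins; the price is the second-highest bid, 2070.
Ines's payoff = 1760 − 2070 = -310. All other bidders lose, so their payoff is 0.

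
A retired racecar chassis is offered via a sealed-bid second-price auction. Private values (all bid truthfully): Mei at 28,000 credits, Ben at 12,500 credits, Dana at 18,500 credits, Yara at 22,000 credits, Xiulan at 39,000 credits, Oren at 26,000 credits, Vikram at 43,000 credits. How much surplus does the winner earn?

Sorted high to low: Vikram 43,000 credits > Xiulan 39,000 credits > Mei 28,000 credits > Oren 26,000 credits > Yara 22,000 credits > Dana 18,500 credits > Ben 12,500 credits.
Vikram wins with the top bid and pays the second-highest, 39,000 credits.
Surplus = 43,000 credits − 39,000 credits = 4,000 credits.

4,000 credits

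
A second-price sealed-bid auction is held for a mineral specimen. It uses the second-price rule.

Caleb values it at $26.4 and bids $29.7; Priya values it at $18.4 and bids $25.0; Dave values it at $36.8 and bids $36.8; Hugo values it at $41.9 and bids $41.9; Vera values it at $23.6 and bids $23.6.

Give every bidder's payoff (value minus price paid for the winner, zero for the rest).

Caleb $0.0, Priya $0.0, Dave $0.0, Hugo $5.1, Vera $0.0.

Bids in descending order: Hugo $41.9 > Dave $36.8 > Caleb $29.7 > Priya $25.0 > Vera $23.6.
Hugo has the top bid and wins; the price is the second-highest bid, $36.8.
Hugo's payoff = $41.9 − $36.8 = $5.1. All other bidders lose, so their payoff is 0.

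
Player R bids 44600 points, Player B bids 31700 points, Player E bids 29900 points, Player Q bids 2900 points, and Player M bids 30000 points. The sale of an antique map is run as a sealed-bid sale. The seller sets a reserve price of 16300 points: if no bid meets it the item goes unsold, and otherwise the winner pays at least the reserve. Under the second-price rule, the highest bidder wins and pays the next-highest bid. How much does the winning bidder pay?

31700 points

Ranking the bids: Player R 44600 points; Player B 31700 points; Player M 30000 points; Player E 29900 points; Player Q 2900 points.
Player R has the highest bid, so Player R wins.
The second-highest bid is 31700 points, which exceeds the reserve, so that sets the price.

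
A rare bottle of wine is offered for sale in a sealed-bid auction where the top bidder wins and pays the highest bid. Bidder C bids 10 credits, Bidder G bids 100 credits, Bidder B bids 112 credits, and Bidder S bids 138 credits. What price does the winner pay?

138 credits

Sorted high to low: Bidder S 138 credits, then Bidder B 112 credits, then Bidder G 100 credits, then Bidder C 10 credits.
Bidder S is the highest bidder, so Bidder S wins.
Under the first-price rule, the price is the highest bid: 138 credits.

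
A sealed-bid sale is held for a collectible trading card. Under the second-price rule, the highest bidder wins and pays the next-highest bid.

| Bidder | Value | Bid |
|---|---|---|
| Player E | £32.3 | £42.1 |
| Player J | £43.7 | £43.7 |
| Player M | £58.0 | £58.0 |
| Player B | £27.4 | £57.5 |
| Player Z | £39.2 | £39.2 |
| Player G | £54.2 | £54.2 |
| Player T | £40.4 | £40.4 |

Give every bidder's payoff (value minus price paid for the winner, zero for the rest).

Payoffs: Player E £0.0, Player J £0.0, Player M £0.5, Player B £0.0, Player Z £0.0, Player G £0.0, Player T £0.0.

Ordered from highest: Player M £58.0; Player B £57.5; Player G £54.2; Player J £43.7; Player E £42.1; Player T £40.4; Player Z £39.2.
Player M has the top bid and wins; the price is the second-highest bid, £57.5.
Player M's payoff = £58.0 − £57.5 = £0.5. All other bidders lose, so their payoff is 0.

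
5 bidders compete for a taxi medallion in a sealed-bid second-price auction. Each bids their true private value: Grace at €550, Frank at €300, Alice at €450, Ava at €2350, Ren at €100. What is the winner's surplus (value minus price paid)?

Bids in descending order: Ava €2350, then Grace €550, then Alice €450, then Frank €300, then Ren €100.
Ava wins with the top bid and pays the second-highest, €550.
Surplus = €2350 − €550 = €1800.

Surplus = €1800.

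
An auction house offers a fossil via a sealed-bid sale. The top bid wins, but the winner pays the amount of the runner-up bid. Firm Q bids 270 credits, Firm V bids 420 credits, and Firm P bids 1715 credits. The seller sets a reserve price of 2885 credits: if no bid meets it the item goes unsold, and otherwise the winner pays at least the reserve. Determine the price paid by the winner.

Ranking the bids: Firm P 1715 credits; Firm V 420 credits; Firm Q 270 credits.
The top bid 1715 credits is below the reserve 2885 credits, so the item goes unsold and nothing is paid.

unsold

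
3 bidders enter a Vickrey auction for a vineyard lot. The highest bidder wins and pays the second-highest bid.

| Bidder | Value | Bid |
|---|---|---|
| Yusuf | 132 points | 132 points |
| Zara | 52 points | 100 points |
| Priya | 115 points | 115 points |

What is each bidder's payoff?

Sorted high to low: Yusuf 132 points; Priya 115 points; Zara 100 points.
Yusuf has the top bid and wins; the price is the second-highest bid, 115 points.
Yusuf's payoff = 132 points − 115 points = 17 points. All other bidders lose, so their payoff is 0.

Yusuf 17 points, Zara 0 points, Priya 0 points.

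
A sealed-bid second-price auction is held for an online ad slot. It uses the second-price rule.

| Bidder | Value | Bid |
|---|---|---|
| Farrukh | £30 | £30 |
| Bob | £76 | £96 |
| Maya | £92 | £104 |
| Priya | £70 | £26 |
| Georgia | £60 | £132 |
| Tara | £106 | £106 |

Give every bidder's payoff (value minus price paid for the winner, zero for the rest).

Ranking the bids: Georgia £132; Tara £106; Maya £104; Bob £96; Farrukh £30; Priya £26.
Georgia has the top bid and wins; the price is the second-highest bid, £106.
Georgia's payoff = £60 − £106 = -£46. All other bidders lose, so their payoff is 0.

Farrukh £0, Bob £0, Maya £0, Priya £0, Georgia -£46, Tara £0.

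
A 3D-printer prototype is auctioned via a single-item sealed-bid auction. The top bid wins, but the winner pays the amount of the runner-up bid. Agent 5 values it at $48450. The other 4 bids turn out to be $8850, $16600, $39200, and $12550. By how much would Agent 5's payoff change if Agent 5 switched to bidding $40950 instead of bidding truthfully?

$0

The highest competing bid is $39200.
Bidding truthfully at $48450: Agent 5 has the top bid, wins, and pays the second-highest bid $39200. Payoff = $48450 − $39200 = $9250.
Bidding $40950: Agent 5 has the top bid, wins, and pays the second-highest bid $39200. Payoff = $48450 − $39200 = $9250.
Change = $9250 − $9250 = $0.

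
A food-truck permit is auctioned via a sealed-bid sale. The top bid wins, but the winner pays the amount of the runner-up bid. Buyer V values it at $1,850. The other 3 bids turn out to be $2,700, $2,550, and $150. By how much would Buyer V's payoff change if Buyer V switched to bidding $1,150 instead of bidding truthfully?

The highest competing bid is $2,700.
Bidding truthfully at $1,850: the top bid is $2,700 (a rival), so Buyer V loses. Payoff = $0.
Bidding $1,150: the top bid is $2,700 (a rival), so Buyer V loses. Payoff = $0.
Change = $0 − $0 = $0.
The bid only affects whether you win, not the price — here both bids land on the same side of the top rival bid, so the deviation is payoff-neutral.

Change in payoff: $0.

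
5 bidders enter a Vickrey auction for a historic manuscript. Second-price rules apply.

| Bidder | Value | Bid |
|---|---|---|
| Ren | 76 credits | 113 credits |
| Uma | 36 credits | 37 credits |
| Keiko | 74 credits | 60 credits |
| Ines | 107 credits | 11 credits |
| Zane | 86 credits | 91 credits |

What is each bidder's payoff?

Sorted high to low: Ren 113 credits > Zane 91 credits > Keiko 60 credits > Uma 37 credits > Ines 11 credits.
Ren has the top bid and wins; the price is the second-highest bid, 91 credits.
Ren's payoff = 76 credits − 91 credits = -15 credits. All other bidders lose, so their payoff is 0.

Payoffs: Ren -15 credits, Uma 0 credits, Keiko 0 credits, Ines 0 credits, Zane 0 credits.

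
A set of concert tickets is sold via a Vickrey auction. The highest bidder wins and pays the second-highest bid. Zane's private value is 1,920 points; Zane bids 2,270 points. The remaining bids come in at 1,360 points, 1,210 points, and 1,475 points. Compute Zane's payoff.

Highest competing bid: 1,475 points.
Zane's bid 2,270 points is the highest overall, so Zane wins and pays the second-highest bid, 1,475 points.
Payoff = value − price = 1,920 points − 1,475 points = 445 points.

Payoff = 445 points.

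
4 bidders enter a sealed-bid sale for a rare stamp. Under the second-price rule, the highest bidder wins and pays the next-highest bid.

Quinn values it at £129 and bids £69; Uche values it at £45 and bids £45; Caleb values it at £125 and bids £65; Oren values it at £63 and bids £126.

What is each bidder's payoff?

Payoffs: Quinn £0, Uche £0, Caleb £0, Oren -£6.

Bids in descending order: Oren £126; Quinn £69; Caleb £65; Uche £45.
Oren has the top bid and wins; the price is the second-highest bid, £69.
Oren's payoff = £63 − £69 = -£6. All other bidders lose, so their payoff is 0.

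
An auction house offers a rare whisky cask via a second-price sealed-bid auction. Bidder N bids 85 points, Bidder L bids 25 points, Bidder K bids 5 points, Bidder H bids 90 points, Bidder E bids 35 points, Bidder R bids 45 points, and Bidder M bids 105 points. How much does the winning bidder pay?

Ordered from highest: Bidder M 105 points > Bidder H 90 points > Bidder N 85 points > Bidder R 45 points > Bidder E 35 points > Bidder L 25 points > Bidder K 5 points.
Bidder M has the highest bid, so Bidder M wins.
The second-highest bid is 90 points, so that is what Bidder M pays.

90 points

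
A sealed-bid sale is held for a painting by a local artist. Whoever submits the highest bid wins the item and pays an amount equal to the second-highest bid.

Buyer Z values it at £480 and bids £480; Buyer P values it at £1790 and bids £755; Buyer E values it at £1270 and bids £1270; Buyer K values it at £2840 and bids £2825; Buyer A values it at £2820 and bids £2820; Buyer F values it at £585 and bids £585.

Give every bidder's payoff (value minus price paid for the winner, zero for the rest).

Sorted high to low: Buyer K £2825, then Buyer A £2820, then Buyer E £1270, then Buyer P £755, then Buyer F £585, then Buyer Z £480.
Buyer K has the top bid and wins; the price is the second-highest bid, £2820.
Buyer K's payoff = £2840 − £2820 = £20. All other bidders lose, so their payoff is 0.

Buyer Z £0, Buyer P £0, Buyer E £0, Buyer K £20, Buyer A £0, Buyer F £0.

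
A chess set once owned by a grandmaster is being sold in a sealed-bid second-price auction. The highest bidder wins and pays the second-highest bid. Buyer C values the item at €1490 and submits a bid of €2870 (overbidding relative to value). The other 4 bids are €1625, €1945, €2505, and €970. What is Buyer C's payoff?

Highest competing bid: €2505.
Buyer C's bid €2870 is the highest overall, so Buyer C wins and pays the second-highest bid, €2505.
Payoff = value − price = €1490 − €2505 = -€1015.

Buyer C's payoff: -€1015.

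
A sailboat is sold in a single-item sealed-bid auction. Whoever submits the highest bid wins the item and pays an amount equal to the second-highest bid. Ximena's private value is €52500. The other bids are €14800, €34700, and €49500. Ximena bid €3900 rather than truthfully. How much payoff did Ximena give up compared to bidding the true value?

Payoff forgone: €3000.

The highest competing bid is €49500.
Bidding truthfully at €52500: Ximena has the top bid, wins, and pays the second-highest bid €49500. Payoff = €52500 − €49500 = €3000.
Bidding €3900: the top bid is €49500 (a rival), so Ximena loses. Payoff = €0.
Regret = truthful payoff − actual payoff = €3000 − €0 = €3000.
This is the dominant-strategy logic: truthful bidding weakly beats any alternative.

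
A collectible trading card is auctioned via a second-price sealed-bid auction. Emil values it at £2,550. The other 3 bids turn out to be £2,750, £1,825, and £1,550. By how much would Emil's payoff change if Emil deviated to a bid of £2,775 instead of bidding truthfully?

-£200

The highest competing bid is £2,750.
Bidding truthfully at £2,550: the top bid is £2,750 (a rival), so Emil loses. Payoff = £0.
Bidding £2,775: Emil has the top bid, wins, and pays the second-highest bid £2,750. Payoff = £2,550 − £2,750 = -£200.
Change = -£200 − £0 = -£200.
Deviating from a truthful bid can only lose payoff in a second-price auction — never gain.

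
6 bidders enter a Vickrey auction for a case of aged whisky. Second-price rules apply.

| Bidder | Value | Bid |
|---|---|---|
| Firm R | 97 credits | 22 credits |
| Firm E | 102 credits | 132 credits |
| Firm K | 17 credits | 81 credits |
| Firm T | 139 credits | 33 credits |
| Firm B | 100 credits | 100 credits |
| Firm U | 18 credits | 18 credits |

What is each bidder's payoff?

Ranking the bids: Firm E 132 credits; Firm B 100 credits; Firm K 81 credits; Firm T 33 credits; Firm R 22 credits; Firm U 18 credits.
Firm E has the top bid and wins; the price is the second-highest bid, 100 credits.
Firm E's payoff = 102 credits − 100 credits = 2 credits. All other bidders lose, so their payoff is 0.

Firm R 0 credits, Firm E 2 credits, Firm K 0 credits, Firm T 0 credits, Firm B 0 credits, Firm U 0 credits.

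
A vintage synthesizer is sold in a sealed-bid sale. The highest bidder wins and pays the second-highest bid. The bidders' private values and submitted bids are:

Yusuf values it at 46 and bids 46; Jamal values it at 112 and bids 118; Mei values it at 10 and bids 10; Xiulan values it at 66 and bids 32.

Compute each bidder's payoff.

Yusuf 0, Jamal 66, Mei 0, Xiulan 0.

Bids in descending order: Jamal 118, then Yusuf 46, then Xiulan 32, then Mei 10.
Jamal has the top bid and wins; the price is the second-highest bid, 46.
Jamal's payoff = 112 − 46 = 66. All other bidders lose, so their payoff is 0.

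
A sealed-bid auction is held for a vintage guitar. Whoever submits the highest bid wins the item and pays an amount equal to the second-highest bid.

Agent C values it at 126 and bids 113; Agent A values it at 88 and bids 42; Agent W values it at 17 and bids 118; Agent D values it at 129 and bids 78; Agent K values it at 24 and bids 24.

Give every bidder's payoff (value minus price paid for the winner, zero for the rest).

Agent C 0, Agent A 0, Agent W -96, Agent D 0, Agent K 0.

Bids in descending order: Agent W 118; Agent C 113; Agent D 78; Agent A 42; Agent K 24.
Agent W has the top bid and wins; the price is the second-highest bid, 113.
Agent W's payoff = 17 − 113 = -96. All other bidders lose, so their payoff is 0.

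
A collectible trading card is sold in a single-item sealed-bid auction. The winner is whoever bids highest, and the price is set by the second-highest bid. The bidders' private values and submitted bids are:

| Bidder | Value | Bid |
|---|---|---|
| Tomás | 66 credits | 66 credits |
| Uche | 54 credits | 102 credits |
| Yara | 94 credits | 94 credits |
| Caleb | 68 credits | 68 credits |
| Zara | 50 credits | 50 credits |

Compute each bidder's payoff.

Sorted high to low: Uche 102 credits; Yara 94 credits; Caleb 68 credits; Tomás 66 credits; Zara 50 credits.
Uche has the top bid and wins; the price is the second-highest bid, 94 credits.
Uche's payoff = 54 credits − 94 credits = -40 credits. All other bidders lose, so their payoff is 0.

Tomás 0 credits, Uche -40 credits, Yara 0 credits, Caleb 0 credits, Zara 0 credits.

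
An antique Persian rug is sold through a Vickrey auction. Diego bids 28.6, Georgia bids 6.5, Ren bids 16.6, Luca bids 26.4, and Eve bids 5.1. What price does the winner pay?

The winner pays 26.4.

Ordered from highest: Diego 28.6, then Luca 26.4, then Ren 16.6, then Georgia 6.5, then Eve 5.1.
Diego has the highest bid, so Diego wins.
The second-highest bid is 26.4, so that is what Diego pays.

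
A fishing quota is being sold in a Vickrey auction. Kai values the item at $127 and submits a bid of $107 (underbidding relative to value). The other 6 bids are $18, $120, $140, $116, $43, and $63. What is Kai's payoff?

$0

Highest competing bid: $140.
Kai's bid $107 is not the highest, so Kai loses, pays nothing, and earns zero payoff.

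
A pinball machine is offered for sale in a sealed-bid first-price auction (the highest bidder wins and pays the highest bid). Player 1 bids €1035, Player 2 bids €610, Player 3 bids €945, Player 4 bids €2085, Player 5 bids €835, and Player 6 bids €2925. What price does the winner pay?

Sorted high to low: Player 6 €2925, then Player 4 €2085, then Player 1 €1035, then Player 3 €945, then Player 5 €835, then Player 2 €610.
Player 6 is the highest bidder, so Player 6 wins.
Under the first-price rule, the price is the highest bid: €2925.

€2925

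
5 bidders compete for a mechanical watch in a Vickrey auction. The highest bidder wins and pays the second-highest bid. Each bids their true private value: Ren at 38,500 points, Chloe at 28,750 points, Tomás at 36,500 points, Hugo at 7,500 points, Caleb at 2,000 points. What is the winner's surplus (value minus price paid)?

2,000 points

Ordered from highest: Ren 38,500 points; Tomás 36,500 points; Chloe 28,750 points; Hugo 7,500 points; Caleb 2,000 points.
Ren wins with the top bid and pays the second-highest, 36,500 points.
Surplus = 38,500 points − 36,500 points = 2,000 points.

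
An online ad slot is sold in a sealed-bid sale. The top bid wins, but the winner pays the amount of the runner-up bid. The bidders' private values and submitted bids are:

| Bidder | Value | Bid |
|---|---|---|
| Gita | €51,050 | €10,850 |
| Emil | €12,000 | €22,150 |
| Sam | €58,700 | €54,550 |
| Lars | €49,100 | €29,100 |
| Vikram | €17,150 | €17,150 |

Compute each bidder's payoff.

Payoffs: Gita €0, Emil €0, Sam €29,600, Lars €0, Vikram €0.

Ranking the bids: Sam €54,550 > Lars €29,100 > Emil €22,150 > Vikram €17,150 > Gita €10,850.
Sam has the top bid and wins; the price is the second-highest bid, €29,100.
Sam's payoff = €58,700 − €29,100 = €29,600. All other bidders lose, so their payoff is 0.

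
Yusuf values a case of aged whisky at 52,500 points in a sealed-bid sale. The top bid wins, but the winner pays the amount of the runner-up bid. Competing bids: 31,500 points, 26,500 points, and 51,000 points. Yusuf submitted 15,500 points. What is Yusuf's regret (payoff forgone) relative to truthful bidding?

The highest competing bid is 51,000 points.
Bidding truthfully at 52,500 points: Yusuf has the top bid, wins, and pays the second-highest bid 51,000 points. Payoff = 52,500 points − 51,000 points = 1,500 points.
Bidding 15,500 points: the top bid is 51,000 points (a rival), so Yusuf loses. Payoff = 0 points.
Regret = truthful payoff − actual payoff = 1,500 points − 0 points = 1,500 points.

Regret: 1,500 points.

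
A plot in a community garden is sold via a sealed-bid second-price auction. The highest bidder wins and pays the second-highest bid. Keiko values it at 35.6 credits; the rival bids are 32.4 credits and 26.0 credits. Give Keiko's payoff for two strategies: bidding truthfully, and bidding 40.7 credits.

Truthful: 3.2 credits; alternative: 3.2 credits.

The highest competing bid is 32.4 credits.
Bidding truthfully at 35.6 credits: Keiko has the top bid, wins, and pays the second-highest bid 32.4 credits. Payoff = 35.6 credits − 32.4 credits = 3.2 credits.
Bidding 40.7 credits: Keiko has the top bid, wins, and pays the second-highest bid 32.4 credits. Payoff = 35.6 credits − 32.4 credits = 3.2 credits.
The bid only affects whether you win, not the price — here both bids land on the same side of the top rival bid, so the deviation is payoff-neutral.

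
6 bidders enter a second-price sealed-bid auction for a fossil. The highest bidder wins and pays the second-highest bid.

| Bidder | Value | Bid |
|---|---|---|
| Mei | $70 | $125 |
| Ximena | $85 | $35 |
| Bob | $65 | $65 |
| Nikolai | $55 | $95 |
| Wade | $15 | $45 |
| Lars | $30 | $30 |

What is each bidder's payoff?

Mei -$25, Ximena $0, Bob $0, Nikolai $0, Wade $0, Lars $0.

Ordered from highest: Mei $125, then Nikolai $95, then Bob $65, then Wade $45, then Ximena $35, then Lars $30.
Mei has the top bid and wins; the price is the second-highest bid, $95.
Mei's payoff = $70 − $95 = -$25. All other bidders lose, so their payoff is 0.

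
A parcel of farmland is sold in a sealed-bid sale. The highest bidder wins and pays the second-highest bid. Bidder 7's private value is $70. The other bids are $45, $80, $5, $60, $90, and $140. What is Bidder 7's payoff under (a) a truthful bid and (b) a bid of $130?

The highest competing bid is $140.
Bidding truthfully at $70: the top bid is $140 (a rival), so Bidder 7 loses. Payoff = $0.
Bidding $130: the top bid is $140 (a rival), so Bidder 7 loses. Payoff = $0.

Truthful: $0; alternative: $0.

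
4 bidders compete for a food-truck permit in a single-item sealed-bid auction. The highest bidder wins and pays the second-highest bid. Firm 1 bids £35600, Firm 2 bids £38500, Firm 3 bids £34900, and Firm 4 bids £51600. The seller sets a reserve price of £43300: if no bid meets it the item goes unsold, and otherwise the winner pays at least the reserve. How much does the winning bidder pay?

Ordered from highest: Firm 4 £51600; Firm 2 £38500; Firm 1 £35600; Firm 3 £34900.
Firm 4 has the highest bid, so Firm 4 wins.
The second-highest bid is £38500, but the reserve £43300 is higher, so the price is the reserve.

Price paid: £43300.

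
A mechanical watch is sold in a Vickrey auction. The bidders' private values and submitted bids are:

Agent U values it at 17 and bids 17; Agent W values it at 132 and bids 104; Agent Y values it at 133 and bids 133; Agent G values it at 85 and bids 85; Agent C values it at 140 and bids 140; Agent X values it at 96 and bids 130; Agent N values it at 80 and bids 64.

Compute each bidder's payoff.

Payoffs: Agent U 0, Agent W 0, Agent Y 0, Agent G 0, Agent C 7, Agent X 0, Agent N 0.

Bids in descending order: Agent C 140; Agent Y 133; Agent X 130; Agent W 104; Agent G 85; Agent N 64; Agent U 17.
Agent C has the top bid and wins; the price is the second-highest bid, 133.
Agent C's payoff = 140 − 133 = 7. All other bidders lose, so their payoff is 0.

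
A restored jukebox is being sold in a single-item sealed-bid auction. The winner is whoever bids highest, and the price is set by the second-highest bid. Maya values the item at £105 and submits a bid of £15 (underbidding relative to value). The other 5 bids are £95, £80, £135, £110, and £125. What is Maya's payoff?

£0

Highest competing bid: £135.
Maya's bid £15 is not the highest, so Maya loses, pays nothing, and earns zero payoff.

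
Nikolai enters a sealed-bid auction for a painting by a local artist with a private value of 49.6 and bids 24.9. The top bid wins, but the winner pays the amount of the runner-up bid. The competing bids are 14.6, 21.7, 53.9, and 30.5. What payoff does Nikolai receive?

0.0

Highest competing bid: 53.9.
Nikolai's bid 24.9 is not the highest, so Nikolai loses, pays nothing, and earns zero payoff.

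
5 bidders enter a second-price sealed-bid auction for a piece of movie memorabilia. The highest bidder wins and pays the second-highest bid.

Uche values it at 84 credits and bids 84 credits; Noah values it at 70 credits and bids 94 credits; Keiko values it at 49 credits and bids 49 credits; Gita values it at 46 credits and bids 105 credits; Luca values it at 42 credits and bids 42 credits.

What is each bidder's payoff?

Sorted high to low: Gita 105 credits; Noah 94 credits; Uche 84 credits; Keiko 49 credits; Luca 42 credits.
Gita has the top bid and wins; the price is the second-highest bid, 94 credits.
Gita's payoff = 46 credits − 94 credits = -48 credits. All other bidders lose, so their payoff is 0.

Uche 0 credits, Noah 0 credits, Keiko 0 credits, Gita -48 credits, Luca 0 credits.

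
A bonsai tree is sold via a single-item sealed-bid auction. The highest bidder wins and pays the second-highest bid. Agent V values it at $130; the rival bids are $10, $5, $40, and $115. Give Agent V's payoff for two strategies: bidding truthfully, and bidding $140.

The highest competing bid is $115.
Bidding truthfully at $130: Agent V has the top bid, wins, and pays the second-highest bid $115. Payoff = $130 − $115 = $15.
Bidding $140: Agent V has the top bid, wins, and pays the second-highest bid $115. Payoff = $130 − $115 = $15.
The bid only affects whether you win, not the price — here both bids land on the same side of the top rival bid, so the deviation is payoff-neutral.

(a) $15  (b) $15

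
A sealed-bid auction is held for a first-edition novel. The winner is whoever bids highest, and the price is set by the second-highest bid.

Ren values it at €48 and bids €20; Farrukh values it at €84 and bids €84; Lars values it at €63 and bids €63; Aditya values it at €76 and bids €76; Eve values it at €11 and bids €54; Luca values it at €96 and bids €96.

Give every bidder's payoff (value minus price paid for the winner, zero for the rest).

Ranking the bids: Luca €96; Farrukh €84; Aditya €76; Lars €63; Eve €54; Ren €20.
Luca has the top bid and wins; the price is the second-highest bid, €84.
Luca's payoff = €96 − €84 = €12. All other bidders lose, so their payoff is 0.

Ren €0, Farrukh €0, Lars €0, Aditya €0, Eve €0, Luca €12.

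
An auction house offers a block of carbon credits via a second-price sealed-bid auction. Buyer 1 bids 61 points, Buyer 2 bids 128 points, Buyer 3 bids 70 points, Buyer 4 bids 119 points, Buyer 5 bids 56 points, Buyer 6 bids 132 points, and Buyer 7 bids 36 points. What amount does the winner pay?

Price paid: 128 points.

Bids in descending order: Buyer 6 132 points; Buyer 2 128 points; Buyer 4 119 points; Buyer 3 70 points; Buyer 1 61 points; Buyer 5 56 points; Buyer 7 36 points.
Buyer 6 has the highest bid, so Buyer 6 wins.
The second-highest bid is 128 points, so that is what Buyer 6 pays.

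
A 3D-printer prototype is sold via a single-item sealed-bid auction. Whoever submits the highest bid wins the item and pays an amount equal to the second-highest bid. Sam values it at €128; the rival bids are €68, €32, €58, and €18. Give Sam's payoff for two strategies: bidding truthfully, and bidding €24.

The highest competing bid is €68.
Bidding truthfully at €128: Sam has the top bid, wins, and pays the second-highest bid €68. Payoff = €128 − €68 = €60.
Bidding €24: the top bid is €68 (a rival), so Sam loses. Payoff = €0.

(a) €60  (b) €0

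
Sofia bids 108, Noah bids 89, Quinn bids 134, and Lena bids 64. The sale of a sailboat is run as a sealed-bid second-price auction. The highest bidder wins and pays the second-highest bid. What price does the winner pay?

Bids in descending order: Quinn 134, then Sofia 108, then Noah 89, then Lena 64.
Quinn has the highest bid, so Quinn wins.
The second-highest bid is 108, so that is what Quinn pays.

108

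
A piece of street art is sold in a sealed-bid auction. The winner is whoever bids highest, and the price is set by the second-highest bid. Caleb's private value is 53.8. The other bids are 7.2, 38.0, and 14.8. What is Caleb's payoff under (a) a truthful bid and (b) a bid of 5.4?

Truthful: 15.8; alternative: 0.0.

The highest competing bid is 38.0.
Bidding truthfully at 53.8: Caleb has the top bid, wins, and pays the second-highest bid 38.0. Payoff = 53.8 − 38.0 = 15.8.
Bidding 5.4: the top bid is 38.0 (a rival), so Caleb loses. Payoff = 0.0.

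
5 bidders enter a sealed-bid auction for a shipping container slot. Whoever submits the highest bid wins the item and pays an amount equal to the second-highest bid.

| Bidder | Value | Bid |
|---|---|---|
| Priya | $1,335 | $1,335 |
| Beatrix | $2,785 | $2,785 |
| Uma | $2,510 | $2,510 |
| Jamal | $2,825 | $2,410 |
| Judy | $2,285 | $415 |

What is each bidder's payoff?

Priya $0, Beatrix $275, Uma $0, Jamal $0, Judy $0.

Ordered from highest: Beatrix $2,785; Uma $2,510; Jamal $2,410; Priya $1,335; Judy $415.
Beatrix has the top bid and wins; the price is the second-highest bid, $2,510.
Beatrix's payoff = $2,785 − $2,510 = $275. All other bidders lose, so their payoff is 0.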